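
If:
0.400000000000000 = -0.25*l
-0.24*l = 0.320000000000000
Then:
No Solution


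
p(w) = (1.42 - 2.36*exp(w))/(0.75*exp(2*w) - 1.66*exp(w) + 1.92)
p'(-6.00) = 0.00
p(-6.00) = 0.74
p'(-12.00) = 0.00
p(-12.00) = 0.74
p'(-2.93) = -0.04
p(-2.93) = 0.71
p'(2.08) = 0.56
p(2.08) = -0.48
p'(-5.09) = -0.00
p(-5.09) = 0.74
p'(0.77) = 0.95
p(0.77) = -2.01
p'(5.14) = 0.02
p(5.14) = -0.02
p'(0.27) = -2.37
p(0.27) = -1.62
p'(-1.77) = -0.15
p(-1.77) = 0.61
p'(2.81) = 0.23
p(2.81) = -0.21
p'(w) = (1.42 - 2.36*exp(w))*(-1.5*exp(2*w) + 1.66*exp(w))/(0.75*exp(2*w) - 1.66*exp(w) + 1.92)^2 - 2.36*exp(w)/(0.75*exp(2*w) - 1.66*exp(w) + 1.92) = (1.77*exp(2*w) - 2.13*exp(w) - 2.174)*exp(w)/(0.5625*exp(4*w) - 2.49*exp(3*w) + 5.6356*exp(2*w) - 6.3744*exp(w) + 3.6864)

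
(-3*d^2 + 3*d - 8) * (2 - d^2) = 3*d^4 - 3*d^3 + 2*d^2 + 6*d - 16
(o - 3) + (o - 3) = 2*o - 6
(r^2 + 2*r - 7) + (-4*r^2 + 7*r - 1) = -3*r^2 + 9*r - 8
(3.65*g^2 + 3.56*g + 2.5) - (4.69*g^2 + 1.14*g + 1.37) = -1.04*g^2 + 2.42*g + 1.13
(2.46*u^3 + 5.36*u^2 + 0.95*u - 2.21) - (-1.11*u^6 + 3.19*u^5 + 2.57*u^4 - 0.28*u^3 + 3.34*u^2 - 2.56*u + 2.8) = 1.11*u^6 - 3.19*u^5 - 2.57*u^4 + 2.74*u^3 + 2.02*u^2 + 3.51*u - 5.01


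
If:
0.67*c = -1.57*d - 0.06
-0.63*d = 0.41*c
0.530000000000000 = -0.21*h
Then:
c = 0.17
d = -0.11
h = -2.52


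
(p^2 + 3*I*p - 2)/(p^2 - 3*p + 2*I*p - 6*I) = (p + I)/(p - 3)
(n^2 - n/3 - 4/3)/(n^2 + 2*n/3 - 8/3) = (n + 1)/(n + 2)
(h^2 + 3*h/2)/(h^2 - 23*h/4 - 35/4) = 2*h*(2*h + 3)/(4*h^2 - 23*h - 35)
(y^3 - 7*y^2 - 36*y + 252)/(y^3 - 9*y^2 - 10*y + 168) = (y + 6)/(y + 4)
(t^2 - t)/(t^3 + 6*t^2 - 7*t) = 1/(t + 7)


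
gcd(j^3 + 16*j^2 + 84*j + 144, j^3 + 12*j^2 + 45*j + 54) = j + 6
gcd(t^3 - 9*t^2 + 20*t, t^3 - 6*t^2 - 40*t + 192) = t - 4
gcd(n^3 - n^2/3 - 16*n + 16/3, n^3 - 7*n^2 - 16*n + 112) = n^2 - 16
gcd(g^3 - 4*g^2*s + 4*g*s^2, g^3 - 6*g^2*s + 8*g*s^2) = -g^2 + 2*g*s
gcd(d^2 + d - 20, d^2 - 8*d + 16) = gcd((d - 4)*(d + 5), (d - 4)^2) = d - 4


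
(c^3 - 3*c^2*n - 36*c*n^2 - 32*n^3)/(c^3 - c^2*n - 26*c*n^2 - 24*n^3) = (c - 8*n)/(c - 6*n)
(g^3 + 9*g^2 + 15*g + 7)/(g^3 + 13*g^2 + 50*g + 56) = (g^2 + 2*g + 1)/(g^2 + 6*g + 8)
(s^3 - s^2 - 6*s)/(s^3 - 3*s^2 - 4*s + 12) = s/(s - 2)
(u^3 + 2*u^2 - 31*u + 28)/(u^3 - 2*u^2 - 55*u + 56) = (u - 4)/(u - 8)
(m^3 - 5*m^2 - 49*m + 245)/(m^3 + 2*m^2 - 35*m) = (m - 7)/m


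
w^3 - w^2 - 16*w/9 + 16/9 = (w - 4/3)*(w - 1)*(w + 4/3)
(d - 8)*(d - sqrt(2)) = d^2 - 8*d - sqrt(2)*d + 8*sqrt(2)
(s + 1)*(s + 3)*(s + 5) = s^3 + 9*s^2 + 23*s + 15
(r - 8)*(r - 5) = r^2 - 13*r + 40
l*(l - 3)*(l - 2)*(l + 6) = l^4 + l^3 - 24*l^2 + 36*l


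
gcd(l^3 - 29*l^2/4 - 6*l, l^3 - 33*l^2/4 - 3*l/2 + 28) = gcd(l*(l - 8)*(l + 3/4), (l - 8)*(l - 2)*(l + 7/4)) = l - 8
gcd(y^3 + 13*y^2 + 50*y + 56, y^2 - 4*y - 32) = y + 4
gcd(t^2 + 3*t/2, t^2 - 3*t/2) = t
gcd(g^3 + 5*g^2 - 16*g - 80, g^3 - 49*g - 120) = g + 5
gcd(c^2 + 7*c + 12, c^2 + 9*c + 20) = c + 4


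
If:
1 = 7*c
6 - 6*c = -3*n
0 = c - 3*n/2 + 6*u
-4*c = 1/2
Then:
No Solution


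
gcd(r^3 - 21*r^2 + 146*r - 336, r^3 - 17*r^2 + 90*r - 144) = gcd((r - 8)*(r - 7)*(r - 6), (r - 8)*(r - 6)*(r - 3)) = r^2 - 14*r + 48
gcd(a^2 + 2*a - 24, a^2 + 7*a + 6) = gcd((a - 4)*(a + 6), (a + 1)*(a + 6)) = a + 6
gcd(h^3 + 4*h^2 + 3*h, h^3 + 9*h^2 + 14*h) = h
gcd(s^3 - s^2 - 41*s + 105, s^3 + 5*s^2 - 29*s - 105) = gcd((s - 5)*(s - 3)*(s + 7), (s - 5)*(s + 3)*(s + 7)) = s^2 + 2*s - 35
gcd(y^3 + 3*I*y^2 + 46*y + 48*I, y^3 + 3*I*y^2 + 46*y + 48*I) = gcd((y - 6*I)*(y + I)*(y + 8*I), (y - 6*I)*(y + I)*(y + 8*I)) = y^3 + 3*I*y^2 + 46*y + 48*I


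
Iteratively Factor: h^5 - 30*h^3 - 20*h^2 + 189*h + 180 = (h - 5)*(h^4 + 5*h^3 - 5*h^2 - 45*h - 36) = (h - 5)*(h - 3)*(h^3 + 8*h^2 + 19*h + 12) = (h - 5)*(h - 3)*(h + 4)*(h^2 + 4*h + 3) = (h - 5)*(h - 3)*(h + 3)*(h + 4)*(h + 1)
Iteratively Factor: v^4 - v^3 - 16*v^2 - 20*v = (v)*(v^3 - v^2 - 16*v - 20) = v*(v + 2)*(v^2 - 3*v - 10) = v*(v - 5)*(v + 2)*(v + 2)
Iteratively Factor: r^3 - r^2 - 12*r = (r)*(r^2 - r - 12) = r*(r + 3)*(r - 4)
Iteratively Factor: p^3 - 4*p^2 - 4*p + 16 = (p - 4)*(p^2 - 4) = (p - 4)*(p + 2)*(p - 2)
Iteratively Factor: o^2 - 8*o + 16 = (o - 4)*(o - 4)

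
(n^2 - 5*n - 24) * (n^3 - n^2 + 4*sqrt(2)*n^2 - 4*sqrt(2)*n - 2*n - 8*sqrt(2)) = n^5 - 6*n^4 + 4*sqrt(2)*n^4 - 24*sqrt(2)*n^3 - 21*n^3 - 84*sqrt(2)*n^2 + 34*n^2 + 48*n + 136*sqrt(2)*n + 192*sqrt(2)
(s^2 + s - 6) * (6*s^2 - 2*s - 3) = 6*s^4 + 4*s^3 - 41*s^2 + 9*s + 18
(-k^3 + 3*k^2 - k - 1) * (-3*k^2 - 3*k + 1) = 3*k^5 - 6*k^4 - 7*k^3 + 9*k^2 + 2*k - 1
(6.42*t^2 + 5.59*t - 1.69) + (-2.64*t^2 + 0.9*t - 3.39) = 3.78*t^2 + 6.49*t - 5.08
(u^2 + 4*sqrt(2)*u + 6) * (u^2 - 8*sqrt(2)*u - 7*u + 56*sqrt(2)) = u^4 - 7*u^3 - 4*sqrt(2)*u^3 - 58*u^2 + 28*sqrt(2)*u^2 - 48*sqrt(2)*u + 406*u + 336*sqrt(2)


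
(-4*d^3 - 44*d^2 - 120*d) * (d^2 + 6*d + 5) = -4*d^5 - 68*d^4 - 404*d^3 - 940*d^2 - 600*d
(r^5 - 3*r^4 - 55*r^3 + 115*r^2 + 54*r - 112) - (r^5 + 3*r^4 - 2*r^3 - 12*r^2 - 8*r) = -6*r^4 - 53*r^3 + 127*r^2 + 62*r - 112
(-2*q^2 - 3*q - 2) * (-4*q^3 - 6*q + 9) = 8*q^5 + 12*q^4 + 20*q^3 - 15*q - 18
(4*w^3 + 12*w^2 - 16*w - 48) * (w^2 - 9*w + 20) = 4*w^5 - 24*w^4 - 44*w^3 + 336*w^2 + 112*w - 960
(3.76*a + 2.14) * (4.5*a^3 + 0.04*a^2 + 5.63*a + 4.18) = 16.92*a^4 + 9.7804*a^3 + 21.2544*a^2 + 27.765*a + 8.9452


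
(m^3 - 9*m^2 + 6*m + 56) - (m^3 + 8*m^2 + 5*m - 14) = -17*m^2 + m + 70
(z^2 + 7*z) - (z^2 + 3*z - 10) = 4*z + 10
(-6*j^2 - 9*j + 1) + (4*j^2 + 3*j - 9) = -2*j^2 - 6*j - 8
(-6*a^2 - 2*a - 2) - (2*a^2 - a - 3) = -8*a^2 - a + 1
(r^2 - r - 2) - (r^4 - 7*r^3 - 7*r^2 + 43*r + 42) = -r^4 + 7*r^3 + 8*r^2 - 44*r - 44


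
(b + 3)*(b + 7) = b^2 + 10*b + 21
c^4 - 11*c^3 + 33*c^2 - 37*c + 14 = (c - 7)*(c - 2)*(c - 1)^2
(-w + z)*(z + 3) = -w*z - 3*w + z^2 + 3*z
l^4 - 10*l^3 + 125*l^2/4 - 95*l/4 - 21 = (l - 4)*(l - 7/2)*(l - 3)*(l + 1/2)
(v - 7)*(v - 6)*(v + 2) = v^3 - 11*v^2 + 16*v + 84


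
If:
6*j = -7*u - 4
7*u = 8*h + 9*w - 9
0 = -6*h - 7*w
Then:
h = -7*w/6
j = w/18 + 5/6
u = -w/21 - 9/7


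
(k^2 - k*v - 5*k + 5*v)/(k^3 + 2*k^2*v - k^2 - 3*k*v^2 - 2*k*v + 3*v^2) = (k - 5)/(k^2 + 3*k*v - k - 3*v)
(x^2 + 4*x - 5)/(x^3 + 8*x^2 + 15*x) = (x - 1)/(x*(x + 3))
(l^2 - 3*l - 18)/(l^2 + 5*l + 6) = (l - 6)/(l + 2)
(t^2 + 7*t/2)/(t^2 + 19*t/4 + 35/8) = 4*t/(4*t + 5)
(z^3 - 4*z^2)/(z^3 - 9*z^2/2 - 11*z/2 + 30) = 2*z^2/(2*z^2 - z - 15)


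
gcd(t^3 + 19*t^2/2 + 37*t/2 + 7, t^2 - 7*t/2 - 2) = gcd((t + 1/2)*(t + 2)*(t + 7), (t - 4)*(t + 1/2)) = t + 1/2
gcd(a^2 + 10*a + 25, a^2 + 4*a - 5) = a + 5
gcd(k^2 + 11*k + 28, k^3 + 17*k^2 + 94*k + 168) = k^2 + 11*k + 28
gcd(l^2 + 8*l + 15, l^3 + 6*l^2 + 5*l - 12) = l + 3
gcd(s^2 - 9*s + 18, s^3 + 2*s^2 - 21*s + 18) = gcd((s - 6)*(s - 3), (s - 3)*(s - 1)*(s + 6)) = s - 3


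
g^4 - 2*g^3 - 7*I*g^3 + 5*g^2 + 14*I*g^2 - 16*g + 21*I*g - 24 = (g - 3)*(g + 1)*(g - 8*I)*(g + I)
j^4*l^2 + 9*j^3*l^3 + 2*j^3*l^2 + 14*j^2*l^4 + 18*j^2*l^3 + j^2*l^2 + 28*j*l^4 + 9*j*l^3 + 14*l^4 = (j + 2*l)*(j + 7*l)*(j*l + l)^2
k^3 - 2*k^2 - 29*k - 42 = (k - 7)*(k + 2)*(k + 3)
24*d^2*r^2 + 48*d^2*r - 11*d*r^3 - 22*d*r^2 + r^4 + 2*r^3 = r*(-8*d + r)*(-3*d + r)*(r + 2)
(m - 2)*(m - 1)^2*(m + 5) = m^4 + m^3 - 15*m^2 + 23*m - 10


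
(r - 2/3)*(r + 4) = r^2 + 10*r/3 - 8/3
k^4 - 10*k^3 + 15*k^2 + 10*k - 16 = (k - 8)*(k - 2)*(k - 1)*(k + 1)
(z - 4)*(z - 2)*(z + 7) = z^3 + z^2 - 34*z + 56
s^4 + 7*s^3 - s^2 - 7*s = s*(s - 1)*(s + 1)*(s + 7)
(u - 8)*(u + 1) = u^2 - 7*u - 8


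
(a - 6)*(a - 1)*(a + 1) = a^3 - 6*a^2 - a + 6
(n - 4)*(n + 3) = n^2 - n - 12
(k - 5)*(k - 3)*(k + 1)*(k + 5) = k^4 - 2*k^3 - 28*k^2 + 50*k + 75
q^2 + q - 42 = (q - 6)*(q + 7)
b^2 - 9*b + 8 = (b - 8)*(b - 1)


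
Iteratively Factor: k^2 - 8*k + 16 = (k - 4)*(k - 4)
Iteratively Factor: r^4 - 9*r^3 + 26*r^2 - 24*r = (r - 2)*(r^3 - 7*r^2 + 12*r) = r*(r - 2)*(r^2 - 7*r + 12) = r*(r - 4)*(r - 2)*(r - 3)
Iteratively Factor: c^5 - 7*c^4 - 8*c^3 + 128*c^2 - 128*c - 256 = (c - 4)*(c^4 - 3*c^3 - 20*c^2 + 48*c + 64) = (c - 4)^2*(c^3 + c^2 - 16*c - 16) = (c - 4)^2*(c + 4)*(c^2 - 3*c - 4) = (c - 4)^2*(c + 1)*(c + 4)*(c - 4)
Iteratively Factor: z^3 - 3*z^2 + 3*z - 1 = (z - 1)*(z^2 - 2*z + 1) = (z - 1)^2*(z - 1)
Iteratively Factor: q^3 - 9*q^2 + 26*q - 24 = (q - 4)*(q^2 - 5*q + 6) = (q - 4)*(q - 2)*(q - 3)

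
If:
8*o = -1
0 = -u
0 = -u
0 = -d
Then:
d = 0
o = -1/8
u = 0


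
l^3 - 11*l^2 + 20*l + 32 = (l - 8)*(l - 4)*(l + 1)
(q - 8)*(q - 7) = q^2 - 15*q + 56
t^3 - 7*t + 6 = (t - 2)*(t - 1)*(t + 3)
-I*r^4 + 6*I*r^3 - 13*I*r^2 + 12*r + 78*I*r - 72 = (r - 6)*(r - 4*I)*(r + 3*I)*(-I*r + 1)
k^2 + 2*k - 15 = (k - 3)*(k + 5)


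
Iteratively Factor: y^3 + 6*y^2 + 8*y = (y)*(y^2 + 6*y + 8) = y*(y + 2)*(y + 4)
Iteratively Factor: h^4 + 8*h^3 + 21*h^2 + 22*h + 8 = (h + 1)*(h^3 + 7*h^2 + 14*h + 8) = (h + 1)*(h + 2)*(h^2 + 5*h + 4) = (h + 1)^2*(h + 2)*(h + 4)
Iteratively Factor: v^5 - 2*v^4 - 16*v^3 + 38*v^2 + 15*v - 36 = (v + 4)*(v^4 - 6*v^3 + 8*v^2 + 6*v - 9) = (v - 3)*(v + 4)*(v^3 - 3*v^2 - v + 3) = (v - 3)^2*(v + 4)*(v^2 - 1) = (v - 3)^2*(v + 1)*(v + 4)*(v - 1)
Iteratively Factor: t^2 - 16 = (t - 4)*(t + 4)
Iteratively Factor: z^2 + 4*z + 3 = (z + 3)*(z + 1)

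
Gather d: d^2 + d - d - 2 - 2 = d^2 - 4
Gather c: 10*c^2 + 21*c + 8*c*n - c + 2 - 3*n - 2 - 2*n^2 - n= 10*c^2 + c*(8*n + 20) - 2*n^2 - 4*n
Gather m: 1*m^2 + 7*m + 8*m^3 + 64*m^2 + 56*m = 8*m^3 + 65*m^2 + 63*m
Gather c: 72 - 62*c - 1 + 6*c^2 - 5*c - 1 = 6*c^2 - 67*c + 70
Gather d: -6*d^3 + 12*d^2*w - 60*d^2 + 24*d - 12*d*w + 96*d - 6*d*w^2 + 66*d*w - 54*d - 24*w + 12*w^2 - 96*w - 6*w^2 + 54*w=-6*d^3 + d^2*(12*w - 60) + d*(-6*w^2 + 54*w + 66) + 6*w^2 - 66*w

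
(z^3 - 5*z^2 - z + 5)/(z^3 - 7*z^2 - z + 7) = (z - 5)/(z - 7)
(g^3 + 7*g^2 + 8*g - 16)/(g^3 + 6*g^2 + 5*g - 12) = (g + 4)/(g + 3)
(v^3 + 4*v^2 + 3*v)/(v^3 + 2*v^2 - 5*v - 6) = v/(v - 2)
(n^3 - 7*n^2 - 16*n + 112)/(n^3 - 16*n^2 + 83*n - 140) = (n + 4)/(n - 5)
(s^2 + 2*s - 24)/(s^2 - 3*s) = (s^2 + 2*s - 24)/(s*(s - 3))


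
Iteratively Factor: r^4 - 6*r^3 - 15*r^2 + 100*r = (r)*(r^3 - 6*r^2 - 15*r + 100) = r*(r - 5)*(r^2 - r - 20) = r*(r - 5)^2*(r + 4)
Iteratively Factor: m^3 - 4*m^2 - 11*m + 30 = (m - 5)*(m^2 + m - 6) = (m - 5)*(m - 2)*(m + 3)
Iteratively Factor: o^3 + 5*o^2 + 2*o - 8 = (o + 4)*(o^2 + o - 2) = (o + 2)*(o + 4)*(o - 1)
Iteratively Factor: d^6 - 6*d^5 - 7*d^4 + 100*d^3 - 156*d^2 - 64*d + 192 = (d - 2)*(d^5 - 4*d^4 - 15*d^3 + 70*d^2 - 16*d - 96) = (d - 3)*(d - 2)*(d^4 - d^3 - 18*d^2 + 16*d + 32) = (d - 3)*(d - 2)^2*(d^3 + d^2 - 16*d - 16) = (d - 3)*(d - 2)^2*(d + 4)*(d^2 - 3*d - 4) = (d - 4)*(d - 3)*(d - 2)^2*(d + 4)*(d + 1)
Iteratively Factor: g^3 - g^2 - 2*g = (g)*(g^2 - g - 2) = g*(g + 1)*(g - 2)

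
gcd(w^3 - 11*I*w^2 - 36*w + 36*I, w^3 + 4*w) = w - 2*I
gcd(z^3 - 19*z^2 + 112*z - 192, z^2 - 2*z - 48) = z - 8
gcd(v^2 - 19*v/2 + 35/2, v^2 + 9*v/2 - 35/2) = v - 5/2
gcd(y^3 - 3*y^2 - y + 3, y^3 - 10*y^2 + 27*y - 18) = y^2 - 4*y + 3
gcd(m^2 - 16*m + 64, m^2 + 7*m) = 1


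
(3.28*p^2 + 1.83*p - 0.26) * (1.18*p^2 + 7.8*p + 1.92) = 3.8704*p^4 + 27.7434*p^3 + 20.2648*p^2 + 1.4856*p - 0.4992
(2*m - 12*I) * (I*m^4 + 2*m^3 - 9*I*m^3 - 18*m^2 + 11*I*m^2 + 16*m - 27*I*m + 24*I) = 2*I*m^5 + 16*m^4 - 18*I*m^4 - 144*m^3 - 2*I*m^3 + 164*m^2 + 162*I*m^2 - 324*m - 144*I*m + 288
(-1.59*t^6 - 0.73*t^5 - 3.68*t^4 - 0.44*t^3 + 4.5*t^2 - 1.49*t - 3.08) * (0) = 0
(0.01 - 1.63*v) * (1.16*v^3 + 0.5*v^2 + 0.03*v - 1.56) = -1.8908*v^4 - 0.8034*v^3 - 0.0439*v^2 + 2.5431*v - 0.0156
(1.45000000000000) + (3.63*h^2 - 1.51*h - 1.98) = 3.63*h^2 - 1.51*h - 0.53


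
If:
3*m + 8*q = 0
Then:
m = -8*q/3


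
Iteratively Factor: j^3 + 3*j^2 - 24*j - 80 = (j + 4)*(j^2 - j - 20) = (j - 5)*(j + 4)*(j + 4)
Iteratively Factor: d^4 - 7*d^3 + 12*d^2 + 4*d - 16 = (d - 4)*(d^3 - 3*d^2 + 4) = (d - 4)*(d + 1)*(d^2 - 4*d + 4) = (d - 4)*(d - 2)*(d + 1)*(d - 2)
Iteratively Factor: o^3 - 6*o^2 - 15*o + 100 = (o - 5)*(o^2 - o - 20) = (o - 5)*(o + 4)*(o - 5)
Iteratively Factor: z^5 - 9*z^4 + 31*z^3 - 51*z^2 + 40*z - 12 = (z - 1)*(z^4 - 8*z^3 + 23*z^2 - 28*z + 12) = (z - 2)*(z - 1)*(z^3 - 6*z^2 + 11*z - 6) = (z - 2)*(z - 1)^2*(z^2 - 5*z + 6) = (z - 2)^2*(z - 1)^2*(z - 3)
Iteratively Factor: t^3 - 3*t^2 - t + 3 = (t + 1)*(t^2 - 4*t + 3) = (t - 1)*(t + 1)*(t - 3)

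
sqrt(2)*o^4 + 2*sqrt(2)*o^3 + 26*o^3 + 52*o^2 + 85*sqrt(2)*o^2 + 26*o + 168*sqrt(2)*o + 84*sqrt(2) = (o + 1)*(o + 6*sqrt(2))*(o + 7*sqrt(2))*(sqrt(2)*o + sqrt(2))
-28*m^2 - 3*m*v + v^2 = (-7*m + v)*(4*m + v)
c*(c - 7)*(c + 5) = c^3 - 2*c^2 - 35*c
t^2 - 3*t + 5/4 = (t - 5/2)*(t - 1/2)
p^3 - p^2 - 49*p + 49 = (p - 7)*(p - 1)*(p + 7)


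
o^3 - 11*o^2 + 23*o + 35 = (o - 7)*(o - 5)*(o + 1)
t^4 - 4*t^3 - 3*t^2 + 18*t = t*(t - 3)^2*(t + 2)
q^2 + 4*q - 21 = (q - 3)*(q + 7)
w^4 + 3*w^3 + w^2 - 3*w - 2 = (w - 1)*(w + 1)^2*(w + 2)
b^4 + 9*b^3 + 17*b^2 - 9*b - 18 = (b - 1)*(b + 1)*(b + 3)*(b + 6)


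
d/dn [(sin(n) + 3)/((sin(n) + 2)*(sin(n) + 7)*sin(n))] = -2*(sin(n)^3 + 9*sin(n)^2 + 27*sin(n) + 21)*cos(n)/((sin(n) + 2)^2*(sin(n) + 7)^2*sin(n)^2)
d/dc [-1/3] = 0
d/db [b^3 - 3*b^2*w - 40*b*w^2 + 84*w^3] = 3*b^2 - 6*b*w - 40*w^2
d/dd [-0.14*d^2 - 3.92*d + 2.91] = -0.28*d - 3.92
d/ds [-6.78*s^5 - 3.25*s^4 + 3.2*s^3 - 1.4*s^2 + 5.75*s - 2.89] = -33.9*s^4 - 13.0*s^3 + 9.6*s^2 - 2.8*s + 5.75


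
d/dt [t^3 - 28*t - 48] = 3*t^2 - 28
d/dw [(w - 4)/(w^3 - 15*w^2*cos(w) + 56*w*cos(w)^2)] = (w*(w^2 - 15*w*cos(w) + 56*cos(w)^2) + (4 - w)*(15*w^2*sin(w) + 3*w^2 - 56*w*sin(2*w) - 30*w*cos(w) + 56*cos(w)^2))/(w^2*(w - 8*cos(w))^2*(w - 7*cos(w))^2)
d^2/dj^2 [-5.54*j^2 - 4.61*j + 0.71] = -11.0800000000000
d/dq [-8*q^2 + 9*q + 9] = 9 - 16*q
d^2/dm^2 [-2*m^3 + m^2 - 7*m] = 2 - 12*m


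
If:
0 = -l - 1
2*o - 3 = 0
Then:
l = -1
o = 3/2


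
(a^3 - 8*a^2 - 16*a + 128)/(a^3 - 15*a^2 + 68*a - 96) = (a + 4)/(a - 3)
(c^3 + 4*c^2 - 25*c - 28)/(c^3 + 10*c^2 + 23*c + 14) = (c - 4)/(c + 2)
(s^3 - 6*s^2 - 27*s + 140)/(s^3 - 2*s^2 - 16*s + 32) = (s^2 - 2*s - 35)/(s^2 + 2*s - 8)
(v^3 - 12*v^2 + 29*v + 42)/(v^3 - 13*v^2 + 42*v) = (v + 1)/v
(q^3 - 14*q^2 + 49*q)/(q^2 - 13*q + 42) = q*(q - 7)/(q - 6)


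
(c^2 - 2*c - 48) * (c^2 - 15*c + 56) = c^4 - 17*c^3 + 38*c^2 + 608*c - 2688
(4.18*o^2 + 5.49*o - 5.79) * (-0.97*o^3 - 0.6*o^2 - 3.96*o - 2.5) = -4.0546*o^5 - 7.8333*o^4 - 14.2305*o^3 - 28.7164*o^2 + 9.2034*o + 14.475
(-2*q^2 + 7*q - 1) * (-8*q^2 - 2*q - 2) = 16*q^4 - 52*q^3 - 2*q^2 - 12*q + 2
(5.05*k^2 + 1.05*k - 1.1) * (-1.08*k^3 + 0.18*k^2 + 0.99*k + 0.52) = -5.454*k^5 - 0.225*k^4 + 6.3765*k^3 + 3.4675*k^2 - 0.543*k - 0.572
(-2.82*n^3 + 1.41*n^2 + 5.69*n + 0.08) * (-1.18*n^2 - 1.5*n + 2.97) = 3.3276*n^5 + 2.5662*n^4 - 17.2046*n^3 - 4.4417*n^2 + 16.7793*n + 0.2376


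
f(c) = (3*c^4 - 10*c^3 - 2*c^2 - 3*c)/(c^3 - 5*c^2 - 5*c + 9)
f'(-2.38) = -3.03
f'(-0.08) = -0.30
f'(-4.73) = 2.32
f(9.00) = 42.38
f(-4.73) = -13.67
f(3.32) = 1.28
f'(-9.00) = 2.77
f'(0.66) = -7.66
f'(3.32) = -3.78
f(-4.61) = -13.39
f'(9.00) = 0.03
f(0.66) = -1.35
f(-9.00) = -24.85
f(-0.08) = 0.02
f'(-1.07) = -9.31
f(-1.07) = 2.31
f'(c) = (-3*c^2 + 10*c + 5)*(3*c^4 - 10*c^3 - 2*c^2 - 3*c)/(c^3 - 5*c^2 - 5*c + 9)^2 + (12*c^3 - 30*c^2 - 4*c - 3)/(c^3 - 5*c^2 - 5*c + 9)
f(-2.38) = -10.85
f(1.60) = 4.05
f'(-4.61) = 2.29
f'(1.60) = -2.20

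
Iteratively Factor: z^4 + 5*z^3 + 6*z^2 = (z)*(z^3 + 5*z^2 + 6*z) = z*(z + 2)*(z^2 + 3*z) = z*(z + 2)*(z + 3)*(z)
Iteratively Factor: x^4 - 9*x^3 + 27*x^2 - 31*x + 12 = (x - 1)*(x^3 - 8*x^2 + 19*x - 12) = (x - 1)^2*(x^2 - 7*x + 12) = (x - 3)*(x - 1)^2*(x - 4)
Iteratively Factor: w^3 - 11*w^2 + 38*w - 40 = (w - 5)*(w^2 - 6*w + 8) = (w - 5)*(w - 4)*(w - 2)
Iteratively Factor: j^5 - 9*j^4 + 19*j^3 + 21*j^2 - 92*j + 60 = (j - 5)*(j^4 - 4*j^3 - j^2 + 16*j - 12) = (j - 5)*(j - 1)*(j^3 - 3*j^2 - 4*j + 12) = (j - 5)*(j - 1)*(j + 2)*(j^2 - 5*j + 6) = (j - 5)*(j - 2)*(j - 1)*(j + 2)*(j - 3)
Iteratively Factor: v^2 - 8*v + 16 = (v - 4)*(v - 4)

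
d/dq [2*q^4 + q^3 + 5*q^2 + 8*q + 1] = 8*q^3 + 3*q^2 + 10*q + 8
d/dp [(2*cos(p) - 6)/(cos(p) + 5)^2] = 2*(cos(p) - 11)*sin(p)/(cos(p) + 5)^3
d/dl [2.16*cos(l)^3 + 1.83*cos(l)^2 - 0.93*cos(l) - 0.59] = (-6.48*cos(l)^2 - 3.66*cos(l) + 0.93)*sin(l)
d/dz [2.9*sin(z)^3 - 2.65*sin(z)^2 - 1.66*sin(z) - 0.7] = (8.7*sin(z)^2 - 5.3*sin(z) - 1.66)*cos(z)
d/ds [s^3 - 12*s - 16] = 3*s^2 - 12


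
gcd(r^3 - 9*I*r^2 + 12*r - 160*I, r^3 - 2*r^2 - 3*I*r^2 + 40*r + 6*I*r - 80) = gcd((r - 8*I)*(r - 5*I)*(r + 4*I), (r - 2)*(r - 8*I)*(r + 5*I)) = r - 8*I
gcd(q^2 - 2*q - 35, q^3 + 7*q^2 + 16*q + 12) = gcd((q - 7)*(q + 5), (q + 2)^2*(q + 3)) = 1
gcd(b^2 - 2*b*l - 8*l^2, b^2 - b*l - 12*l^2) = b - 4*l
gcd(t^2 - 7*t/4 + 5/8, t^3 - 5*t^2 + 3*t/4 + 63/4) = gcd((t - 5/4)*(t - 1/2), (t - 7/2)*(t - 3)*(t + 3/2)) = 1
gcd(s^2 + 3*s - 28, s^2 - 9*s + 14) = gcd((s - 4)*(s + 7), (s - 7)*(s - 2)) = 1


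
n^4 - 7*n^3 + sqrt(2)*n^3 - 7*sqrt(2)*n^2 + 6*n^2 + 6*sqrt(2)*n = n*(n - 6)*(n - 1)*(n + sqrt(2))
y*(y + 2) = y^2 + 2*y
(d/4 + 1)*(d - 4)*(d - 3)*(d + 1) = d^4/4 - d^3/2 - 19*d^2/4 + 8*d + 12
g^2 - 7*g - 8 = (g - 8)*(g + 1)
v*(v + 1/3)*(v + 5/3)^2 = v^4 + 11*v^3/3 + 35*v^2/9 + 25*v/27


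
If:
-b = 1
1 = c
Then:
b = -1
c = 1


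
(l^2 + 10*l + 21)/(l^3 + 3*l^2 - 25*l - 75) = (l + 7)/(l^2 - 25)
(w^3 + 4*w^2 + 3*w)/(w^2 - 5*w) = (w^2 + 4*w + 3)/(w - 5)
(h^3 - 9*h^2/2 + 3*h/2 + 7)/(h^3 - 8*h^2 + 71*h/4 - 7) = 2*(h^2 - h - 2)/(2*h^2 - 9*h + 4)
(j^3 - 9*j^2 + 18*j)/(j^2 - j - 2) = j*(-j^2 + 9*j - 18)/(-j^2 + j + 2)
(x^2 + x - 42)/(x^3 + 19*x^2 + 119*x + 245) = (x - 6)/(x^2 + 12*x + 35)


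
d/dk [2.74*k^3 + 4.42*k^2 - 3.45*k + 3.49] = 8.22*k^2 + 8.84*k - 3.45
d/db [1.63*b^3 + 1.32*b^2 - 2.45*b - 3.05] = 4.89*b^2 + 2.64*b - 2.45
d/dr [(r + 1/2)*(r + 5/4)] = 2*r + 7/4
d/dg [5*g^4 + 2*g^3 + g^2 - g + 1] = 20*g^3 + 6*g^2 + 2*g - 1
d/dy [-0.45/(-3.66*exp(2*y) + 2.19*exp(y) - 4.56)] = (0.9855 - 3.294*exp(y))*exp(y)/(3.66*exp(2*y) - 2.19*exp(y) + 4.56)^2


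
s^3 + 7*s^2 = s^2*(s + 7)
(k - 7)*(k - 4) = k^2 - 11*k + 28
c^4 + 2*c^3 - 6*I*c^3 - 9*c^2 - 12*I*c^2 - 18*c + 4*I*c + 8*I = (c + 2)*(c - 4*I)*(c - I)^2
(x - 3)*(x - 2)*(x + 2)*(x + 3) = x^4 - 13*x^2 + 36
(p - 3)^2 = p^2 - 6*p + 9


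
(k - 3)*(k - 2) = k^2 - 5*k + 6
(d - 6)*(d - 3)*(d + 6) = d^3 - 3*d^2 - 36*d + 108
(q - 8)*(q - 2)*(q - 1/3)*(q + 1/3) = q^4 - 10*q^3 + 143*q^2/9 + 10*q/9 - 16/9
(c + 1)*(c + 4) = c^2 + 5*c + 4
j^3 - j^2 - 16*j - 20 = (j - 5)*(j + 2)^2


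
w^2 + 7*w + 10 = (w + 2)*(w + 5)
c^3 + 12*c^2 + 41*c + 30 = (c + 1)*(c + 5)*(c + 6)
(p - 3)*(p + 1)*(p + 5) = p^3 + 3*p^2 - 13*p - 15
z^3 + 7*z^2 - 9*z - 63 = (z - 3)*(z + 3)*(z + 7)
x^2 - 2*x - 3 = (x - 3)*(x + 1)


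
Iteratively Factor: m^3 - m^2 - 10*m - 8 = (m + 2)*(m^2 - 3*m - 4) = (m + 1)*(m + 2)*(m - 4)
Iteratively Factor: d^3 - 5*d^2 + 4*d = (d)*(d^2 - 5*d + 4) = d*(d - 4)*(d - 1)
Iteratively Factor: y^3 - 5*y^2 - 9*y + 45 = (y - 3)*(y^2 - 2*y - 15) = (y - 3)*(y + 3)*(y - 5)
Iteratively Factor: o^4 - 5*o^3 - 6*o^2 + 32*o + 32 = (o + 2)*(o^3 - 7*o^2 + 8*o + 16) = (o - 4)*(o + 2)*(o^2 - 3*o - 4) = (o - 4)^2*(o + 2)*(o + 1)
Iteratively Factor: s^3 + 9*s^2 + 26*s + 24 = (s + 2)*(s^2 + 7*s + 12) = (s + 2)*(s + 4)*(s + 3)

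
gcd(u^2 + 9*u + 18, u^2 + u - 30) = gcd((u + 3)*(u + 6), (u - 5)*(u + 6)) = u + 6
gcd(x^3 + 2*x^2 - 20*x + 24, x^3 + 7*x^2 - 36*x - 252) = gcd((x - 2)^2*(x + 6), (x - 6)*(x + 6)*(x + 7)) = x + 6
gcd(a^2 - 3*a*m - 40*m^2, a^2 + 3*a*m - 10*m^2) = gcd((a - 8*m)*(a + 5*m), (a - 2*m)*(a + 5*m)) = a + 5*m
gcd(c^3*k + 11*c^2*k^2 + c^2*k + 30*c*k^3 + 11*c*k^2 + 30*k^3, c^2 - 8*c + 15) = 1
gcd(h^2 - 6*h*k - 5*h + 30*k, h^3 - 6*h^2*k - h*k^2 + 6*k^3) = h - 6*k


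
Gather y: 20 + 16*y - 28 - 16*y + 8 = 0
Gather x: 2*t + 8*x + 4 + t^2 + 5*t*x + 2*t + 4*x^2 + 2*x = t^2 + 4*t + 4*x^2 + x*(5*t + 10) + 4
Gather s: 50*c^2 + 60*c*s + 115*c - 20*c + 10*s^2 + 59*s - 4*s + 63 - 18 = 50*c^2 + 95*c + 10*s^2 + s*(60*c + 55) + 45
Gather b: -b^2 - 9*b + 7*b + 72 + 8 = -b^2 - 2*b + 80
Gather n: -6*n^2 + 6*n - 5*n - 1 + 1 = -6*n^2 + n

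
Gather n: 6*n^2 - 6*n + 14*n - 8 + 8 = 6*n^2 + 8*n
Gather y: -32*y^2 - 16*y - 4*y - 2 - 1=-32*y^2 - 20*y - 3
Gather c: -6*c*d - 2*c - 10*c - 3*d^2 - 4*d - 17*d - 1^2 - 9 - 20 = c*(-6*d - 12) - 3*d^2 - 21*d - 30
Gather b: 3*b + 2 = 3*b + 2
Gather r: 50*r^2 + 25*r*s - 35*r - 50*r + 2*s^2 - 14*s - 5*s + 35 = 50*r^2 + r*(25*s - 85) + 2*s^2 - 19*s + 35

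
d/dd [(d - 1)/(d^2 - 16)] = (d^2 - 2*d*(d - 1) - 16)/(d^2 - 16)^2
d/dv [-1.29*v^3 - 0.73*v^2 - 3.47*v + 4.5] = -3.87*v^2 - 1.46*v - 3.47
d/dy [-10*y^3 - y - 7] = -30*y^2 - 1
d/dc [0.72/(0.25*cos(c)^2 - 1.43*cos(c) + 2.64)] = (0.36*cos(c) - 1.0296)*sin(c)/(0.25*cos(c)^2 - 1.43*cos(c) + 2.64)^2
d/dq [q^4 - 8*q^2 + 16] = 4*q*(q^2 - 4)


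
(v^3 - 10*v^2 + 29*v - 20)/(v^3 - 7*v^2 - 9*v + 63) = (v^3 - 10*v^2 + 29*v - 20)/(v^3 - 7*v^2 - 9*v + 63)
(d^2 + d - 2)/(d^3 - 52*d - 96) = (d - 1)/(d^2 - 2*d - 48)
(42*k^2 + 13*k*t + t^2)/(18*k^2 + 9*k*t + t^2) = (7*k + t)/(3*k + t)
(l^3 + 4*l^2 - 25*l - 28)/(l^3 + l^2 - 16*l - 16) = (l + 7)/(l + 4)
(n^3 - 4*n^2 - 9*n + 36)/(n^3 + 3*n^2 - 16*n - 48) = (n - 3)/(n + 4)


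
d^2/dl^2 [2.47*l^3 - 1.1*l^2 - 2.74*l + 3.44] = 14.82*l - 2.2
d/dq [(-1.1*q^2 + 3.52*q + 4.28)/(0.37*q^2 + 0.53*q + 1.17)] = (-1.8854*q^2 - 5.7412*q + 1.85)/(0.1369*q^4 + 0.3922*q^3 + 1.1467*q^2 + 1.2402*q + 1.3689)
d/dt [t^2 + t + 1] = 2*t + 1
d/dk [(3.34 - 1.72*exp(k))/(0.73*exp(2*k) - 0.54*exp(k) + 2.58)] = (1.2556*exp(2*k) - 4.8764*exp(k) - 2.634)*exp(k)/(0.5329*exp(4*k) - 0.7884*exp(3*k) + 4.0584*exp(2*k) - 2.7864*exp(k) + 6.6564)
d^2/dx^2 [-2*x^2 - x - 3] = -4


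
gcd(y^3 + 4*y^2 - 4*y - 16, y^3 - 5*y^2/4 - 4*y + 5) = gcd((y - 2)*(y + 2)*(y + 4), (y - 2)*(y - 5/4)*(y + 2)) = y^2 - 4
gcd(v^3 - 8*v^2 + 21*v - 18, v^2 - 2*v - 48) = 1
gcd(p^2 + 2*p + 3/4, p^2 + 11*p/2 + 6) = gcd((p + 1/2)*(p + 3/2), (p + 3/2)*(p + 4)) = p + 3/2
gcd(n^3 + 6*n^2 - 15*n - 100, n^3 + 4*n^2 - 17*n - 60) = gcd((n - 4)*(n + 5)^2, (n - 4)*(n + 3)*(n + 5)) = n^2 + n - 20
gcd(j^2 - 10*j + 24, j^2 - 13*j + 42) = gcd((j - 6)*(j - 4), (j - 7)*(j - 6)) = j - 6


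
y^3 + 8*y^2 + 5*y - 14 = (y - 1)*(y + 2)*(y + 7)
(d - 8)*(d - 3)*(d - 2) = d^3 - 13*d^2 + 46*d - 48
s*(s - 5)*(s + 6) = s^3 + s^2 - 30*s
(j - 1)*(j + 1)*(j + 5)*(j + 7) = j^4 + 12*j^3 + 34*j^2 - 12*j - 35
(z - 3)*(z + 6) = z^2 + 3*z - 18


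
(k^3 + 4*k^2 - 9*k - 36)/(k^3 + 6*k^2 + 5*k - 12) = (k - 3)/(k - 1)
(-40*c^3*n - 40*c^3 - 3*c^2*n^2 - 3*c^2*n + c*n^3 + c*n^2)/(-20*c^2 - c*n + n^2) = c*(40*c^2*n + 40*c^2 + 3*c*n^2 + 3*c*n - n^3 - n^2)/(20*c^2 + c*n - n^2)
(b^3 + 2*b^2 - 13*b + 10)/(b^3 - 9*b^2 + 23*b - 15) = (b^2 + 3*b - 10)/(b^2 - 8*b + 15)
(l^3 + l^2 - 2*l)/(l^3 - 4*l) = (l - 1)/(l - 2)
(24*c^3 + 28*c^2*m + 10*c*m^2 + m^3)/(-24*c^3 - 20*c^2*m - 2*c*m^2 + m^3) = (-6*c - m)/(6*c - m)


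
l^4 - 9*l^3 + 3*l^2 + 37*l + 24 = (l - 8)*(l - 3)*(l + 1)^2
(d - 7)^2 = d^2 - 14*d + 49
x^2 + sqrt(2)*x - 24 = (x - 3*sqrt(2))*(x + 4*sqrt(2))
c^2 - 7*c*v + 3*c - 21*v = (c + 3)*(c - 7*v)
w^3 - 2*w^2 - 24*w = w*(w - 6)*(w + 4)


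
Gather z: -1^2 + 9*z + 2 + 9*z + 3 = 18*z + 4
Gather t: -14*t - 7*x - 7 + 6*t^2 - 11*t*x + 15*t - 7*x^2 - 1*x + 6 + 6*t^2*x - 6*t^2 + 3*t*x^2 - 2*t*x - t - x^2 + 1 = 6*t^2*x + t*(3*x^2 - 13*x) - 8*x^2 - 8*x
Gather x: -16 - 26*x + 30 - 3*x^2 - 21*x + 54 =-3*x^2 - 47*x + 68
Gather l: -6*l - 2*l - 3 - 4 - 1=-8*l - 8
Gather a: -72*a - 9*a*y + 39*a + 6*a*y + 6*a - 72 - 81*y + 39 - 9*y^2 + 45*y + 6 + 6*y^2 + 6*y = a*(-3*y - 27) - 3*y^2 - 30*y - 27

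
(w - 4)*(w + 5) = w^2 + w - 20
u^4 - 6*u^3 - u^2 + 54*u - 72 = (u - 4)*(u - 3)*(u - 2)*(u + 3)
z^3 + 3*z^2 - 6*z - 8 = (z - 2)*(z + 1)*(z + 4)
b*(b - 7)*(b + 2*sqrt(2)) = b^3 - 7*b^2 + 2*sqrt(2)*b^2 - 14*sqrt(2)*b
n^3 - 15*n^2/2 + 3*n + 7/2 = (n - 7)*(n - 1)*(n + 1/2)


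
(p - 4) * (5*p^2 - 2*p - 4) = 5*p^3 - 22*p^2 + 4*p + 16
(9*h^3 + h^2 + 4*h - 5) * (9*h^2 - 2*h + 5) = 81*h^5 - 9*h^4 + 79*h^3 - 48*h^2 + 30*h - 25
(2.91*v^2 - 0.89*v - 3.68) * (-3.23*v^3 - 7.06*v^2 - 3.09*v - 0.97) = -9.3993*v^5 - 17.6699*v^4 + 9.1779*v^3 + 25.9082*v^2 + 12.2345*v + 3.5696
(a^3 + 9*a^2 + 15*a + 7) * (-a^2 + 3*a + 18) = -a^5 - 6*a^4 + 30*a^3 + 200*a^2 + 291*a + 126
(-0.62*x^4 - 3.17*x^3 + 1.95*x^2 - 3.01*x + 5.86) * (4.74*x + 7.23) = -2.9388*x^5 - 19.5084*x^4 - 13.6761*x^3 - 0.168899999999999*x^2 + 6.0141*x + 42.3678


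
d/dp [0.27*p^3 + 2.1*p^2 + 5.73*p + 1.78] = 0.81*p^2 + 4.2*p + 5.73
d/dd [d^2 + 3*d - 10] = 2*d + 3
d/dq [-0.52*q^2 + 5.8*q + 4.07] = 5.8 - 1.04*q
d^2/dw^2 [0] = 0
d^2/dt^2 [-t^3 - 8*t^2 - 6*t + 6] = -6*t - 16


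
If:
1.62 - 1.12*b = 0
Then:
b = 1.45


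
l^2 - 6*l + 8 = (l - 4)*(l - 2)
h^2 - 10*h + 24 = (h - 6)*(h - 4)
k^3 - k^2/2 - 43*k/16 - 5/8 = (k - 2)*(k + 1/4)*(k + 5/4)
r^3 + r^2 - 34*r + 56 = (r - 4)*(r - 2)*(r + 7)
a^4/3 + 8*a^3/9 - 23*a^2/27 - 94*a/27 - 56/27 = (a/3 + 1/3)*(a - 2)*(a + 4/3)*(a + 7/3)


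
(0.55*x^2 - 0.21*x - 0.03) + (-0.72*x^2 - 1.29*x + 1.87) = -0.17*x^2 - 1.5*x + 1.84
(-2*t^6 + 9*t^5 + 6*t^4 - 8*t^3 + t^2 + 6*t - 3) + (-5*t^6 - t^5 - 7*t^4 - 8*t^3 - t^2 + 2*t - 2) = -7*t^6 + 8*t^5 - t^4 - 16*t^3 + 8*t - 5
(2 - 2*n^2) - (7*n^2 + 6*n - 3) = -9*n^2 - 6*n + 5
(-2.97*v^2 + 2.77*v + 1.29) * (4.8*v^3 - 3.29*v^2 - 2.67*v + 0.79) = -14.256*v^5 + 23.0673*v^4 + 5.0086*v^3 - 13.9863*v^2 - 1.256*v + 1.0191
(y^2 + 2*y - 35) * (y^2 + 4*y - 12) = y^4 + 6*y^3 - 39*y^2 - 164*y + 420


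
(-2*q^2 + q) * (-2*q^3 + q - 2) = 4*q^5 - 2*q^4 - 2*q^3 + 5*q^2 - 2*q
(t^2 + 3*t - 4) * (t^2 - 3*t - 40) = t^4 - 53*t^2 - 108*t + 160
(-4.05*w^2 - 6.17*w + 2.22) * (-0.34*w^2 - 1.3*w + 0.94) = 1.377*w^4 + 7.3628*w^3 + 3.4592*w^2 - 8.6858*w + 2.0868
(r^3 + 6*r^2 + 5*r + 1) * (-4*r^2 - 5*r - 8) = -4*r^5 - 29*r^4 - 58*r^3 - 77*r^2 - 45*r - 8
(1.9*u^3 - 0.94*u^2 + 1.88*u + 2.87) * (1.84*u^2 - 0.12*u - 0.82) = 3.496*u^5 - 1.9576*u^4 + 2.014*u^3 + 5.826*u^2 - 1.886*u - 2.3534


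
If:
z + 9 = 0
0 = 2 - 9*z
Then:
No Solution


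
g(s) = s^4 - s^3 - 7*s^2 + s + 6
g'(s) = 4*s^3 - 3*s^2 - 14*s + 1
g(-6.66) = 1951.68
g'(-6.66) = -1220.46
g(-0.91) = 0.73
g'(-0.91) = 8.24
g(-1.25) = -1.79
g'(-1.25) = 6.00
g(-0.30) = 5.11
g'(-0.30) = 4.82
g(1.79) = -10.11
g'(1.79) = -10.73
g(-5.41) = 810.68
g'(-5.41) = -644.43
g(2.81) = -6.30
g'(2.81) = 26.72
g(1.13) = -1.62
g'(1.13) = -12.88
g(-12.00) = 21450.00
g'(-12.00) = -7175.00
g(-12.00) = 21450.00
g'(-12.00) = -7175.00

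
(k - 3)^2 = k^2 - 6*k + 9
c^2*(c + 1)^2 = c^4 + 2*c^3 + c^2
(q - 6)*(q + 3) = q^2 - 3*q - 18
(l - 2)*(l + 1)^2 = l^3 - 3*l - 2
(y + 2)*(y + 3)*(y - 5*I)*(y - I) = y^4 + 5*y^3 - 6*I*y^3 + y^2 - 30*I*y^2 - 25*y - 36*I*y - 30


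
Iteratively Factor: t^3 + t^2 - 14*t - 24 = (t + 3)*(t^2 - 2*t - 8) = (t + 2)*(t + 3)*(t - 4)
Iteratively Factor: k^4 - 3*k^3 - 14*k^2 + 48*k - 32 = (k - 1)*(k^3 - 2*k^2 - 16*k + 32) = (k - 2)*(k - 1)*(k^2 - 16) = (k - 2)*(k - 1)*(k + 4)*(k - 4)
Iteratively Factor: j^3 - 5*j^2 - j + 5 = (j - 1)*(j^2 - 4*j - 5) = (j - 1)*(j + 1)*(j - 5)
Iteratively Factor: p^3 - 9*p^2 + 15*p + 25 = (p - 5)*(p^2 - 4*p - 5) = (p - 5)^2*(p + 1)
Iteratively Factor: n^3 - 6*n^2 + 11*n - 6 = (n - 1)*(n^2 - 5*n + 6) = (n - 2)*(n - 1)*(n - 3)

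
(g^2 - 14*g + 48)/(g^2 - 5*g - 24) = (g - 6)/(g + 3)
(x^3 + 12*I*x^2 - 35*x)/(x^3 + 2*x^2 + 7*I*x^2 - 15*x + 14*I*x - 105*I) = x*(x + 5*I)/(x^2 + 2*x - 15)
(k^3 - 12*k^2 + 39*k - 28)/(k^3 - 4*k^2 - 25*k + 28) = (k - 4)/(k + 4)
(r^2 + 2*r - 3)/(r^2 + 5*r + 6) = (r - 1)/(r + 2)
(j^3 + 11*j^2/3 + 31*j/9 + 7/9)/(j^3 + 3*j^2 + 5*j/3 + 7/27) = 3*(j + 1)/(3*j + 1)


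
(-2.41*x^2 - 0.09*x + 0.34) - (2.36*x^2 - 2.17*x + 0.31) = -4.77*x^2 + 2.08*x + 0.03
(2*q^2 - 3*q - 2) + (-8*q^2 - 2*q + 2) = -6*q^2 - 5*q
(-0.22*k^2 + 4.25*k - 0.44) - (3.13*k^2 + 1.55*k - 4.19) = -3.35*k^2 + 2.7*k + 3.75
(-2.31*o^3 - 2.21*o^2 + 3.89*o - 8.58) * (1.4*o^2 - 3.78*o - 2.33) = -3.234*o^5 + 5.6378*o^4 + 19.1821*o^3 - 21.5669*o^2 + 23.3687*o + 19.9914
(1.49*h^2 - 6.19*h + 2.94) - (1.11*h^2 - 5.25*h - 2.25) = 0.38*h^2 - 0.94*h + 5.19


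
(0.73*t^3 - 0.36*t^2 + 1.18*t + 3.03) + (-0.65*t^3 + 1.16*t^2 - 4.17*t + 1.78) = 0.08*t^3 + 0.8*t^2 - 2.99*t + 4.81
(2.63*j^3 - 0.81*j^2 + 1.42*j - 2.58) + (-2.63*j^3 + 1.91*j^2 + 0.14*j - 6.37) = 1.1*j^2 + 1.56*j - 8.95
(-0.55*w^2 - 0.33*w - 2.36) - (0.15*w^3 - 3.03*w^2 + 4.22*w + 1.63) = -0.15*w^3 + 2.48*w^2 - 4.55*w - 3.99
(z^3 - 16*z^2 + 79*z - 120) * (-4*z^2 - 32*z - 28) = -4*z^5 + 32*z^4 + 168*z^3 - 1600*z^2 + 1628*z + 3360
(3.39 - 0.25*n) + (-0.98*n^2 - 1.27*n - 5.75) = -0.98*n^2 - 1.52*n - 2.36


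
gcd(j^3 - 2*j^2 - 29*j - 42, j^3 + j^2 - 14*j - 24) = j^2 + 5*j + 6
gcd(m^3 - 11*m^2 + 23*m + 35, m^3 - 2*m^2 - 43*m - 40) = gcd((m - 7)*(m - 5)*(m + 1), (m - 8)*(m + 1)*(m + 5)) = m + 1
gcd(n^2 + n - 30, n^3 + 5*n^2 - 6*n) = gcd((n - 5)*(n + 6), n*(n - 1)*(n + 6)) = n + 6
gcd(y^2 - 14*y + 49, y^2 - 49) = y - 7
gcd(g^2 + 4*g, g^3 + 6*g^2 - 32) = g + 4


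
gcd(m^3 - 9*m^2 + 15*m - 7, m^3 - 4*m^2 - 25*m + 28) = m^2 - 8*m + 7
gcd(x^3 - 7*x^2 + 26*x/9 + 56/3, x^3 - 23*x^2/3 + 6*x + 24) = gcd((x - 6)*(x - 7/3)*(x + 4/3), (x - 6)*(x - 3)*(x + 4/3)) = x^2 - 14*x/3 - 8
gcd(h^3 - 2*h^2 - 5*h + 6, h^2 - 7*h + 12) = h - 3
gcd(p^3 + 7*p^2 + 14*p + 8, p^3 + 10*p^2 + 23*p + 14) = p^2 + 3*p + 2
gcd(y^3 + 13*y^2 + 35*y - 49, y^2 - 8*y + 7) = y - 1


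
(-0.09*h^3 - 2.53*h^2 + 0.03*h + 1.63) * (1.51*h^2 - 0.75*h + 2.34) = -0.1359*h^5 - 3.7528*h^4 + 1.7322*h^3 - 3.4814*h^2 - 1.1523*h + 3.8142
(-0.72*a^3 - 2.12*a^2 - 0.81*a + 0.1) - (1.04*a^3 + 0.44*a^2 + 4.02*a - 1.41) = -1.76*a^3 - 2.56*a^2 - 4.83*a + 1.51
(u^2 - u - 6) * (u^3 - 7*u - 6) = u^5 - u^4 - 13*u^3 + u^2 + 48*u + 36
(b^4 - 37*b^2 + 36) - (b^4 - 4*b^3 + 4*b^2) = 4*b^3 - 41*b^2 + 36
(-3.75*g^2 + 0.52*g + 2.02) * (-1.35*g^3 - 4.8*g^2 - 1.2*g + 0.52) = 5.0625*g^5 + 17.298*g^4 - 0.723000000000001*g^3 - 12.27*g^2 - 2.1536*g + 1.0504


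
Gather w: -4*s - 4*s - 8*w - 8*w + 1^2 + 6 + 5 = -8*s - 16*w + 12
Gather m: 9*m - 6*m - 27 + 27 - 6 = 3*m - 6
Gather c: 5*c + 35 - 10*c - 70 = -5*c - 35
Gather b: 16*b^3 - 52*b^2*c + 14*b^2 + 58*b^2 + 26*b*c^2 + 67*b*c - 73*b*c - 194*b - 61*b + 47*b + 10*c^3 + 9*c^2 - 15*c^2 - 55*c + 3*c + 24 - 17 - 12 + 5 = 16*b^3 + b^2*(72 - 52*c) + b*(26*c^2 - 6*c - 208) + 10*c^3 - 6*c^2 - 52*c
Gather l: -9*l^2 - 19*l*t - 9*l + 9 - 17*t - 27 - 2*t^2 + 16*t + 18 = -9*l^2 + l*(-19*t - 9) - 2*t^2 - t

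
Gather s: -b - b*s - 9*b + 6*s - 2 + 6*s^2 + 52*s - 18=-10*b + 6*s^2 + s*(58 - b) - 20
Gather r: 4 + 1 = 5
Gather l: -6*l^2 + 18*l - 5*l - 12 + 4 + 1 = -6*l^2 + 13*l - 7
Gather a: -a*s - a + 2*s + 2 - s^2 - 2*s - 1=a*(-s - 1) - s^2 + 1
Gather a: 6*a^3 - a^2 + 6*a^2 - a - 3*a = 6*a^3 + 5*a^2 - 4*a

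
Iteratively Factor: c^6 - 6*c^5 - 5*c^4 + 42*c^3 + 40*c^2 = (c + 2)*(c^5 - 8*c^4 + 11*c^3 + 20*c^2) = (c - 5)*(c + 2)*(c^4 - 3*c^3 - 4*c^2) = (c - 5)*(c - 4)*(c + 2)*(c^3 + c^2) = (c - 5)*(c - 4)*(c + 1)*(c + 2)*(c^2) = c*(c - 5)*(c - 4)*(c + 1)*(c + 2)*(c)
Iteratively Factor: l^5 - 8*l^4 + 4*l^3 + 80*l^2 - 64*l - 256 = (l + 2)*(l^4 - 10*l^3 + 24*l^2 + 32*l - 128) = (l - 4)*(l + 2)*(l^3 - 6*l^2 + 32) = (l - 4)^2*(l + 2)*(l^2 - 2*l - 8) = (l - 4)^2*(l + 2)^2*(l - 4)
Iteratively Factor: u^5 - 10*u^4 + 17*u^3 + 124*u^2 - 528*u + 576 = (u - 3)*(u^4 - 7*u^3 - 4*u^2 + 112*u - 192) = (u - 4)*(u - 3)*(u^3 - 3*u^2 - 16*u + 48) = (u - 4)*(u - 3)*(u + 4)*(u^2 - 7*u + 12) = (u - 4)*(u - 3)^2*(u + 4)*(u - 4)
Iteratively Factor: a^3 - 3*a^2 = (a - 3)*(a^2) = a*(a - 3)*(a)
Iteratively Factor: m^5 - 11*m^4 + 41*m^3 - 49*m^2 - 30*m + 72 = (m - 3)*(m^4 - 8*m^3 + 17*m^2 + 2*m - 24) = (m - 3)*(m - 2)*(m^3 - 6*m^2 + 5*m + 12) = (m - 3)^2*(m - 2)*(m^2 - 3*m - 4) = (m - 3)^2*(m - 2)*(m + 1)*(m - 4)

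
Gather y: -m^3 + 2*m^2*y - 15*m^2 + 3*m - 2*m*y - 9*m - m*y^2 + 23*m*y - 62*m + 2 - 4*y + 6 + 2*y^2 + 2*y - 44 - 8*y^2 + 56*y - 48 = -m^3 - 15*m^2 - 68*m + y^2*(-m - 6) + y*(2*m^2 + 21*m + 54) - 84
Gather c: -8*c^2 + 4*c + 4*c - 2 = -8*c^2 + 8*c - 2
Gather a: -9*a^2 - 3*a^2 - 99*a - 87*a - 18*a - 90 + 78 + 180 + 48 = -12*a^2 - 204*a + 216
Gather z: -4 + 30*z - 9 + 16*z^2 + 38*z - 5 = 16*z^2 + 68*z - 18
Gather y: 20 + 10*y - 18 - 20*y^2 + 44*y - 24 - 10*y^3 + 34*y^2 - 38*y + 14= -10*y^3 + 14*y^2 + 16*y - 8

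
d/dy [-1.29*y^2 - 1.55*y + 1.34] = -2.58*y - 1.55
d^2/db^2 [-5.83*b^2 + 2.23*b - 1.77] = -11.6600000000000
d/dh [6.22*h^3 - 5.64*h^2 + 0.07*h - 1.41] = 18.66*h^2 - 11.28*h + 0.07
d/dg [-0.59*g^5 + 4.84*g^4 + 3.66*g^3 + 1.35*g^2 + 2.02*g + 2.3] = -2.95*g^4 + 19.36*g^3 + 10.98*g^2 + 2.7*g + 2.02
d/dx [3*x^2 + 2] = 6*x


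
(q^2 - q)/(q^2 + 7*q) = (q - 1)/(q + 7)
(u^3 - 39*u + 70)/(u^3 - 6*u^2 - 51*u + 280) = (u - 2)/(u - 8)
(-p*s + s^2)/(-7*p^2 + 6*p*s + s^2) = s/(7*p + s)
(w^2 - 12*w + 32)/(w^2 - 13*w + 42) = (w^2 - 12*w + 32)/(w^2 - 13*w + 42)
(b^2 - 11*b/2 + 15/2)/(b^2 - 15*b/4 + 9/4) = 2*(2*b - 5)/(4*b - 3)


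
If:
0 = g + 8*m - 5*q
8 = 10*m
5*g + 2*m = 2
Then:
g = 2/25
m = 4/5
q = 162/125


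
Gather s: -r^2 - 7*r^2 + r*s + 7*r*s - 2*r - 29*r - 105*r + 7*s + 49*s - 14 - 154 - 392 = -8*r^2 - 136*r + s*(8*r + 56) - 560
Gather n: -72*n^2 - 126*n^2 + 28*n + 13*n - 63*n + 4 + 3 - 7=-198*n^2 - 22*n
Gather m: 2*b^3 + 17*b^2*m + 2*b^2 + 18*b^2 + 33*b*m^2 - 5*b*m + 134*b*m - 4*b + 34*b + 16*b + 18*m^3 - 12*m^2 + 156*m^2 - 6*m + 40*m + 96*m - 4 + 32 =2*b^3 + 20*b^2 + 46*b + 18*m^3 + m^2*(33*b + 144) + m*(17*b^2 + 129*b + 130) + 28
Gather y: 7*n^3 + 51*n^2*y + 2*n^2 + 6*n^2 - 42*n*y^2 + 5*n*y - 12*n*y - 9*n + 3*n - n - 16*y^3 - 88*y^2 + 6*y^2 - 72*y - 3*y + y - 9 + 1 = 7*n^3 + 8*n^2 - 7*n - 16*y^3 + y^2*(-42*n - 82) + y*(51*n^2 - 7*n - 74) - 8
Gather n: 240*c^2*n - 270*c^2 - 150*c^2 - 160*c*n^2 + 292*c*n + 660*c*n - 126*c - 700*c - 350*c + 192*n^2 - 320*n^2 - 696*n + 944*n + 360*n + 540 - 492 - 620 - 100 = -420*c^2 - 1176*c + n^2*(-160*c - 128) + n*(240*c^2 + 952*c + 608) - 672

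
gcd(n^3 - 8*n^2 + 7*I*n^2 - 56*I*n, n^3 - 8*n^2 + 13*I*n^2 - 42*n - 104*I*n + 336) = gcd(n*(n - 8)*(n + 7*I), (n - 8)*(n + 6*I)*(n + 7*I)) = n^2 + n*(-8 + 7*I) - 56*I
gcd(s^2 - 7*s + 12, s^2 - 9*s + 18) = s - 3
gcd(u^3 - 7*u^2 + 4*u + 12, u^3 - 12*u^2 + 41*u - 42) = u - 2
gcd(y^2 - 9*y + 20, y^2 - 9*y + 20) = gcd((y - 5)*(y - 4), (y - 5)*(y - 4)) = y^2 - 9*y + 20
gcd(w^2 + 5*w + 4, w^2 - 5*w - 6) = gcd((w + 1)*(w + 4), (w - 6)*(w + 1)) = w + 1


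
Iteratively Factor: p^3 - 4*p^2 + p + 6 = (p + 1)*(p^2 - 5*p + 6) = (p - 2)*(p + 1)*(p - 3)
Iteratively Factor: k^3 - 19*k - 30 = (k + 3)*(k^2 - 3*k - 10) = (k - 5)*(k + 3)*(k + 2)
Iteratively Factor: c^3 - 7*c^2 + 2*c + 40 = (c - 5)*(c^2 - 2*c - 8) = (c - 5)*(c + 2)*(c - 4)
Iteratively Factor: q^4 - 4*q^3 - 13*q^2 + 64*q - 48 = (q - 1)*(q^3 - 3*q^2 - 16*q + 48) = (q - 3)*(q - 1)*(q^2 - 16) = (q - 4)*(q - 3)*(q - 1)*(q + 4)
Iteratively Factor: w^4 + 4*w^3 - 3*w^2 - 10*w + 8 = (w - 1)*(w^3 + 5*w^2 + 2*w - 8) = (w - 1)^2*(w^2 + 6*w + 8) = (w - 1)^2*(w + 4)*(w + 2)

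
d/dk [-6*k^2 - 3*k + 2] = -12*k - 3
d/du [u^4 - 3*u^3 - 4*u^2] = u*(4*u^2 - 9*u - 8)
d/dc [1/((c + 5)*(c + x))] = -(2*c + x + 5)/((c + 5)^2*(c + x)^2)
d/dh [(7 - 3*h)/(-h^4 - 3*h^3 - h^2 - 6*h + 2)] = (-9*h^4 + 10*h^3 + 60*h^2 + 14*h + 36)/(h^8 + 6*h^7 + 11*h^6 + 18*h^5 + 33*h^4 + 32*h^2 - 24*h + 4)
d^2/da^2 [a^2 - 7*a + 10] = 2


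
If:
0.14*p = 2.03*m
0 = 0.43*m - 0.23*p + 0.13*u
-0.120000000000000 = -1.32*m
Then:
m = 0.09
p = 1.32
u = 2.03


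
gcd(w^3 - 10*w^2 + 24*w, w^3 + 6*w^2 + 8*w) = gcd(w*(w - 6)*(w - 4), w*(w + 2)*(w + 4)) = w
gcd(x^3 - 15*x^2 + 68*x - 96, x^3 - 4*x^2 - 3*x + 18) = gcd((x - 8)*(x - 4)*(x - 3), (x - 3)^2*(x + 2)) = x - 3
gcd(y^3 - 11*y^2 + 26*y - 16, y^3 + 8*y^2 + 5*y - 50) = y - 2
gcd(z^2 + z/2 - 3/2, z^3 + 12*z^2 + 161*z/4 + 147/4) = z + 3/2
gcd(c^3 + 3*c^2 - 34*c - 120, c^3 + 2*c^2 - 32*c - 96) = c^2 - 2*c - 24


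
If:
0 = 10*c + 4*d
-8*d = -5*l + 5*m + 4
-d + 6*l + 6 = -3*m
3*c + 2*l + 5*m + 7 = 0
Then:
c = -18/1055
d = 9/211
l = -393/1055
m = -1309/1055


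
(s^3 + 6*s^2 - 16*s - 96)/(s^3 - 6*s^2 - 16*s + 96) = (s + 6)/(s - 6)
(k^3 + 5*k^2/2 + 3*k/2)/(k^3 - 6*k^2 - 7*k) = (k + 3/2)/(k - 7)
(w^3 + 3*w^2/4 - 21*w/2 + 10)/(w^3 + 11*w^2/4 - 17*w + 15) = (w + 4)/(w + 6)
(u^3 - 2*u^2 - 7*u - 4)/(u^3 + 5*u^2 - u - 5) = (u^2 - 3*u - 4)/(u^2 + 4*u - 5)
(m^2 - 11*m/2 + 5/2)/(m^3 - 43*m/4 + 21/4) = 2*(m - 5)/(2*m^2 + m - 21)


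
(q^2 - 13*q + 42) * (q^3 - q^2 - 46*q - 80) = q^5 - 14*q^4 + 9*q^3 + 476*q^2 - 892*q - 3360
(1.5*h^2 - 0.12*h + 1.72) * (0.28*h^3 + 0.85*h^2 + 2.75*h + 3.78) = 0.42*h^5 + 1.2414*h^4 + 4.5046*h^3 + 6.802*h^2 + 4.2764*h + 6.5016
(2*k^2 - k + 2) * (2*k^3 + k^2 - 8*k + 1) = 4*k^5 - 13*k^3 + 12*k^2 - 17*k + 2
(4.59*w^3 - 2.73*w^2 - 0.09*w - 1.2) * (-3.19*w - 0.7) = -14.6421*w^4 + 5.4957*w^3 + 2.1981*w^2 + 3.891*w + 0.84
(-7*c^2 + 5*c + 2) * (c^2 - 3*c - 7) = -7*c^4 + 26*c^3 + 36*c^2 - 41*c - 14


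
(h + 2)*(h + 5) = h^2 + 7*h + 10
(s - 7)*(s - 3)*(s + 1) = s^3 - 9*s^2 + 11*s + 21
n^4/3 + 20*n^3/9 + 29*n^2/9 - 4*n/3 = n*(n/3 + 1)*(n - 1/3)*(n + 4)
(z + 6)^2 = z^2 + 12*z + 36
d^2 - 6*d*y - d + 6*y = (d - 1)*(d - 6*y)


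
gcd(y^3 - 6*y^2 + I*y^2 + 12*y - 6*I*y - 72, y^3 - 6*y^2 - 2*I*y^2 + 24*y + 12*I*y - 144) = y^2 + y*(-6 + 4*I) - 24*I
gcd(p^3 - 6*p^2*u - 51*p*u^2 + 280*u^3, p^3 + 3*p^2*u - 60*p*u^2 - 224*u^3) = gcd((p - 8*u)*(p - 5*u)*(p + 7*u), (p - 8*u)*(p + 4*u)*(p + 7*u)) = p^2 - p*u - 56*u^2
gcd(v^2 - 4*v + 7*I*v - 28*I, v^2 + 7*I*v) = v + 7*I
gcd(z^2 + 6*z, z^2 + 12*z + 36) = z + 6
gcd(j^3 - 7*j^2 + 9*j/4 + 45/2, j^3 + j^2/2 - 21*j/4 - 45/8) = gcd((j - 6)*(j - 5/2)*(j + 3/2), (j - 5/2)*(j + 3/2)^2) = j^2 - j - 15/4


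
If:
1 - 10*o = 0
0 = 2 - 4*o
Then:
No Solution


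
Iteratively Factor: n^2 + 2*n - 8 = (n + 4)*(n - 2)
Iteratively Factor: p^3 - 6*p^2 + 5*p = (p - 5)*(p^2 - p) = p*(p - 5)*(p - 1)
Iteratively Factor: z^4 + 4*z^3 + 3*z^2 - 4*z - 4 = (z + 1)*(z^3 + 3*z^2 - 4) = (z + 1)*(z + 2)*(z^2 + z - 2) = (z + 1)*(z + 2)^2*(z - 1)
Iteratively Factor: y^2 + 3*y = (y + 3)*(y)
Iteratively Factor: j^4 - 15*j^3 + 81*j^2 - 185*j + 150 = (j - 5)*(j^3 - 10*j^2 + 31*j - 30) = (j - 5)*(j - 3)*(j^2 - 7*j + 10) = (j - 5)*(j - 3)*(j - 2)*(j - 5)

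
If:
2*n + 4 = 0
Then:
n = -2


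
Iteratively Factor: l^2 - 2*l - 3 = (l - 3)*(l + 1)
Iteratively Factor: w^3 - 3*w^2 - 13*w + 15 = (w - 5)*(w^2 + 2*w - 3) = (w - 5)*(w - 1)*(w + 3)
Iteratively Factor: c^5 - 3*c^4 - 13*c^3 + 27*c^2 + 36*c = (c + 1)*(c^4 - 4*c^3 - 9*c^2 + 36*c) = (c - 3)*(c + 1)*(c^3 - c^2 - 12*c) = (c - 4)*(c - 3)*(c + 1)*(c^2 + 3*c) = (c - 4)*(c - 3)*(c + 1)*(c + 3)*(c)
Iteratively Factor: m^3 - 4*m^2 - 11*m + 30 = (m - 5)*(m^2 + m - 6) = (m - 5)*(m + 3)*(m - 2)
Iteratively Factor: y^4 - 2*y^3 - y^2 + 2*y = (y)*(y^3 - 2*y^2 - y + 2) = y*(y - 1)*(y^2 - y - 2) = y*(y - 1)*(y + 1)*(y - 2)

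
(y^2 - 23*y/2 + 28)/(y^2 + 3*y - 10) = (y^2 - 23*y/2 + 28)/(y^2 + 3*y - 10)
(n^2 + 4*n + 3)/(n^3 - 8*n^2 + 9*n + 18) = (n + 3)/(n^2 - 9*n + 18)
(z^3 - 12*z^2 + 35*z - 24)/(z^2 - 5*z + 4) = (z^2 - 11*z + 24)/(z - 4)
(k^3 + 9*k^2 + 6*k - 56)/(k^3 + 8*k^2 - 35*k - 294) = (k^2 + 2*k - 8)/(k^2 + k - 42)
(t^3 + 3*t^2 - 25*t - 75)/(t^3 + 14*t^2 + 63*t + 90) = (t - 5)/(t + 6)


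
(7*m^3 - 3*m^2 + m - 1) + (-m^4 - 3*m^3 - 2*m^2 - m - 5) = -m^4 + 4*m^3 - 5*m^2 - 6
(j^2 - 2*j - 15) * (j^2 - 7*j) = j^4 - 9*j^3 - j^2 + 105*j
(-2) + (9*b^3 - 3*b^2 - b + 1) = 9*b^3 - 3*b^2 - b - 1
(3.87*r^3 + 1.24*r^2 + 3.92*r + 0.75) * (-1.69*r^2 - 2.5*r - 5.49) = -6.5403*r^5 - 11.7706*r^4 - 30.9711*r^3 - 17.8751*r^2 - 23.3958*r - 4.1175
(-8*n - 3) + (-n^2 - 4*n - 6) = -n^2 - 12*n - 9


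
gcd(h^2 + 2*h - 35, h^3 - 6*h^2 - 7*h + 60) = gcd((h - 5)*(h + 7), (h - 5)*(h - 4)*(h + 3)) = h - 5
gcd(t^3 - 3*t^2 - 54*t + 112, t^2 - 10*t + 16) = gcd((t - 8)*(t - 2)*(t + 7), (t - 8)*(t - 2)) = t^2 - 10*t + 16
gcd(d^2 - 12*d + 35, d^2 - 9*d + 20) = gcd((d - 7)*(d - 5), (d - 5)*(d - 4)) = d - 5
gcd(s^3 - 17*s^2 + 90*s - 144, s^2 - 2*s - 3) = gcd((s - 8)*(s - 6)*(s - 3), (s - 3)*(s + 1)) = s - 3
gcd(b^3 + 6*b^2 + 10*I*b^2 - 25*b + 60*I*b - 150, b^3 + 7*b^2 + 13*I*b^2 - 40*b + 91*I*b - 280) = b + 5*I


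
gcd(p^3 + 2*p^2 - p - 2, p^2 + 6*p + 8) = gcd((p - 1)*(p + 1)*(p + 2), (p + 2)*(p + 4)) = p + 2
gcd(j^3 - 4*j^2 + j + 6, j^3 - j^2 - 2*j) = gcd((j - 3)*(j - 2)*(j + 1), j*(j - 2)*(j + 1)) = j^2 - j - 2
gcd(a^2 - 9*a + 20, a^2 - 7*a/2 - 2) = a - 4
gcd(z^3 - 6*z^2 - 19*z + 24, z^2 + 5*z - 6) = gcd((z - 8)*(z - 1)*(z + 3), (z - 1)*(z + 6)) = z - 1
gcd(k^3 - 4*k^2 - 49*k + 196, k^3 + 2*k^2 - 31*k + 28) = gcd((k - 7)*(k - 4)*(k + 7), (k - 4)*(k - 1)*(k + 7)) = k^2 + 3*k - 28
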